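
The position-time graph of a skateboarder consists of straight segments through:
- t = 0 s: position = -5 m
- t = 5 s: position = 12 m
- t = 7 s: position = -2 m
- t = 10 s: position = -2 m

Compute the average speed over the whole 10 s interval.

3.1 m/s

Average speed = (total path length)/(elapsed time); on a piecewise-linear x-t graph the path length is Σ|Δx|.
0–5 s: |Δx| = |12 − -5| = 17 m
5–7 s: |Δx| = |-2 − 12| = 14 m
7–10 s: |Δx| = |-2 − -2| = 0 m
Total path = 31 m; average speed = 31/10 = 3.1 m/s.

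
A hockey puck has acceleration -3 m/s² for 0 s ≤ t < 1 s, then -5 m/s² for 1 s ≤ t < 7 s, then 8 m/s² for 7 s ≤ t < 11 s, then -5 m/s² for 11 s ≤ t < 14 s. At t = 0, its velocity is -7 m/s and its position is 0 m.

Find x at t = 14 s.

On each constant-a segment, Δv = aΔt and Δx = v₀Δt + ½aΔt²; chain segment to segment.
0–1 s: v starts -7 m/s; Δx = -7·1 + ½·-3·1² = -8.5 m; v ends -10 m/s.
1–7 s: v starts -10 m/s; Δx = -10·6 + ½·-5·6² = -150 m; v ends -40 m/s.
7–11 s: v starts -40 m/s; Δx = -40·4 + ½·8·4² = -96 m; v ends -8 m/s.
11–14 s: v starts -8 m/s; Δx = -8·3 + ½·-5·3² = -46.5 m; v ends -23 m/s.
x(14) = 0 + Σ Δx = -301 m.

-301 m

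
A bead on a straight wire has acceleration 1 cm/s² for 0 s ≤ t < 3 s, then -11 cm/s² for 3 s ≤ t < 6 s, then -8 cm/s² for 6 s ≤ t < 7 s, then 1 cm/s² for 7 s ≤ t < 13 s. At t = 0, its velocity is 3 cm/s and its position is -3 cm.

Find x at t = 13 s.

On each constant-a segment, Δv = aΔt and Δx = v₀Δt + ½aΔt²; chain segment to segment.
0–3 s: v starts 3 cm/s; Δx = 3·3 + ½·1·3² = 13.5 cm; v ends 6 cm/s.
3–6 s: v starts 6 cm/s; Δx = 6·3 + ½·-11·3² = -31.5 cm; v ends -27 cm/s.
6–7 s: v starts -27 cm/s; Δx = -27·1 + ½·-8·1² = -31 cm; v ends -35 cm/s.
7–13 s: v starts -35 cm/s; Δx = -35·6 + ½·1·6² = -192 cm; v ends -29 cm/s.
x(13) = -3 + Σ Δx = -244 cm.

-244 cm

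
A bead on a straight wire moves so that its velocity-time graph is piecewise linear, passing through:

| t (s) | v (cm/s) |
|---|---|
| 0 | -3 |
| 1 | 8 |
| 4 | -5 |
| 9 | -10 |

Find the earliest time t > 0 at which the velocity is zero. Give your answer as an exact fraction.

v changes sign on 0–1 s (from -3 to 8); the graph is linear there, so v = 0 at t = 0 + (3)·(1 − 0)/(8 − -3) = 3/11 s.

t = 3/11 s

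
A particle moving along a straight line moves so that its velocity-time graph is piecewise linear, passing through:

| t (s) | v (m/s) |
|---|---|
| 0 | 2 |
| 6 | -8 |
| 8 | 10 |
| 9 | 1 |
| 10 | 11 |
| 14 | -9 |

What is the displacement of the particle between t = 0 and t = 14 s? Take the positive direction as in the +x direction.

Displacement is the signed area under the v-t curve.
0–6 s: ½(2 + -8)(6) = -18 m
6–8 s: ½(-8 + 10)(2) = 2 m
8–9 s: ½(10 + 1)(1) = 5.5 m
9–10 s: ½(1 + 11)(1) = 6 m
10–14 s: ½(11 + -9)(4) = 4 m
Net displacement = -0.5 m

-0.5 m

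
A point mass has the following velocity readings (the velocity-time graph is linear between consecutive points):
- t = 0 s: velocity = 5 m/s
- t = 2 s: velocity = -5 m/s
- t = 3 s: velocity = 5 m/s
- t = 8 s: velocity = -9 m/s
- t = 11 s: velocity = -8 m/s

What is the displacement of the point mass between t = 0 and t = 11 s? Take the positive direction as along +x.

Displacement is the signed area under the v-t curve.
0–2 s: ½(5 + -5)(2) = 0 m
2–3 s: ½(-5 + 5)(1) = 0 m
3–8 s: ½(5 + -9)(5) = -10 m
8–11 s: ½(-9 + -8)(3) = -25.5 m
Net displacement = -35.5 m

-35.5 m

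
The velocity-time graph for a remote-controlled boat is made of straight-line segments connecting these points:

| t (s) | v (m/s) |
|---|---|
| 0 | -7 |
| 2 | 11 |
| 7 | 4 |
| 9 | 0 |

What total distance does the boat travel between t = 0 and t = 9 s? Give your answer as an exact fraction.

Total distance travelled is ∫|v| dt — sum the magnitudes of each area piece.
0–2 s: v = 0 at t = 7/9 s; triangle areas 49/18 + 121/18 = 85/9 m
2–7 s: |½(11 + 4)(5)| = 37.5 m
7–9 s: |½(4 + 0)(2)| = 4 m
Total distance = 917/18 m

917/18 m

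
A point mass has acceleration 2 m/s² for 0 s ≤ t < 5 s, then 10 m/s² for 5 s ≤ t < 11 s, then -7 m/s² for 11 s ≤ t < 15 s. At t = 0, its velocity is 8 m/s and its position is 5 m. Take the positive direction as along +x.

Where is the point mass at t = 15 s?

614 m

On each constant-a segment, Δv = aΔt and Δx = v₀Δt + ½aΔt²; chain segment to segment.
0–5 s: v starts 8 m/s; Δx = 8·5 + ½·2·5² = 65 m; v ends 18 m/s.
5–11 s: v starts 18 m/s; Δx = 18·6 + ½·10·6² = 288 m; v ends 78 m/s.
11–15 s: v starts 78 m/s; Δx = 78·4 + ½·-7·4² = 256 m; v ends 50 m/s.
x(15) = 5 + Σ Δx = 614 m.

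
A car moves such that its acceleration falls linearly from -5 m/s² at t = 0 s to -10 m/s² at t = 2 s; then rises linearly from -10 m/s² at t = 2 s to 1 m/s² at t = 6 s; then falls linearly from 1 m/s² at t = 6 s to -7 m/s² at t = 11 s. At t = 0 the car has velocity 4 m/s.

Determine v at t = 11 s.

-44 m/s

Δv equals the area under the a-t graph; then v = v₀ + Δv.
0–2 s: ½(-5 + -10)(2) = -15 m/s
2–6 s: ½(-10 + 1)(4) = -18 m/s
6–11 s: ½(1 + -7)(5) = -15 m/s
Δv = -48 m/s, so v(11) = 4 + (-48) = -44 m/s.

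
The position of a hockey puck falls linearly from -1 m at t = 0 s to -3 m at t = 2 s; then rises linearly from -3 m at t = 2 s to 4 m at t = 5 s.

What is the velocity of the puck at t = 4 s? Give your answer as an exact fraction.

7/3 m/s

Velocity is the slope of the x-t graph on 2–5 s: (4 − -3)/(5 − 2) = 7/3 m/s.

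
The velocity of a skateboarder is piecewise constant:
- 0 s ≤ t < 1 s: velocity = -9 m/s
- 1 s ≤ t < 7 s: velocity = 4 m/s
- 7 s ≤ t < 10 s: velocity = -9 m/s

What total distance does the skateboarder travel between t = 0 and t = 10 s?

60 m

Total distance travelled is ∫|v| dt — sum the magnitudes of each area piece.
0–1 s: |-9| × 1 = 9 m
1–7 s: |4| × 6 = 24 m
7–10 s: |-9| × 3 = 27 m
Total distance = 60 m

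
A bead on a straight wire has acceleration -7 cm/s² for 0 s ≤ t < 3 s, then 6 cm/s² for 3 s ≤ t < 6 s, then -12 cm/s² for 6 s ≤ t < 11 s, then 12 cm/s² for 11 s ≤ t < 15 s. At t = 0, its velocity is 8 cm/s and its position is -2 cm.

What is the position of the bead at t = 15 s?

On each constant-a segment, Δv = aΔt and Δx = v₀Δt + ½aΔt²; chain segment to segment.
0–3 s: v starts 8 cm/s; Δx = 8·3 + ½·-7·3² = -7.5 cm; v ends -13 cm/s.
3–6 s: v starts -13 cm/s; Δx = -13·3 + ½·6·3² = -12 cm; v ends 5 cm/s.
6–11 s: v starts 5 cm/s; Δx = 5·5 + ½·-12·5² = -125 cm; v ends -55 cm/s.
11–15 s: v starts -55 cm/s; Δx = -55·4 + ½·12·4² = -124 cm; v ends -7 cm/s.
x(15) = -2 + Σ Δx = -270.5 cm.

-270.5 cm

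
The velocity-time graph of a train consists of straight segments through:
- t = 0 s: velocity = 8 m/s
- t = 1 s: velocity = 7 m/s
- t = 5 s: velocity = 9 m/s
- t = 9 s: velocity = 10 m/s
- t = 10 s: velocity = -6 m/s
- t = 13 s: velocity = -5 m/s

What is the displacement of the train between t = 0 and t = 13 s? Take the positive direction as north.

Net displacement equals the area under the velocity-time graph (areas below the axis count negative).
0–1 s: ½(8 + 7)(1) = 7.5 m
1–5 s: ½(7 + 9)(4) = 32 m
5–9 s: ½(9 + 10)(4) = 38 m
9–10 s: ½(10 + -6)(1) = 2 m
10–13 s: ½(-6 + -5)(3) = -16.5 m
Net displacement = 63 m

63 m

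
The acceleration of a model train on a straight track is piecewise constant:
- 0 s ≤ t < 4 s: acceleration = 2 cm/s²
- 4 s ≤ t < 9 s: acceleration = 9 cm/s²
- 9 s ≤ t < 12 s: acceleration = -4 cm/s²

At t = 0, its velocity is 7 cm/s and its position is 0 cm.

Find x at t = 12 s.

On each constant-a segment, Δv = aΔt and Δx = v₀Δt + ½aΔt²; chain segment to segment.
0–4 s: v starts 7 cm/s; Δx = 7·4 + ½·2·4² = 44 cm; v ends 15 cm/s.
4–9 s: v starts 15 cm/s; Δx = 15·5 + ½·9·5² = 187.5 cm; v ends 60 cm/s.
9–12 s: v starts 60 cm/s; Δx = 60·3 + ½·-4·3² = 162 cm; v ends 48 cm/s.
x(12) = 0 + Σ Δx = 393.5 cm.

393.5 cm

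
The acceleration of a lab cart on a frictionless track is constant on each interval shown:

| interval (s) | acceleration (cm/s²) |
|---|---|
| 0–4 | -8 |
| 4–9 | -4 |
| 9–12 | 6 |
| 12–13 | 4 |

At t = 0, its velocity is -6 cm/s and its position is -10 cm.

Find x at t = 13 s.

-523 cm

On each constant-a segment, Δv = aΔt and Δx = v₀Δt + ½aΔt²; chain segment to segment.
0–4 s: v starts -6 cm/s; Δx = -6·4 + ½·-8·4² = -88 cm; v ends -38 cm/s.
4–9 s: v starts -38 cm/s; Δx = -38·5 + ½·-4·5² = -240 cm; v ends -58 cm/s.
9–12 s: v starts -58 cm/s; Δx = -58·3 + ½·6·3² = -147 cm; v ends -40 cm/s.
12–13 s: v starts -40 cm/s; Δx = -40·1 + ½·4·1² = -38 cm; v ends -36 cm/s.
x(13) = -10 + Σ Δx = -523 cm.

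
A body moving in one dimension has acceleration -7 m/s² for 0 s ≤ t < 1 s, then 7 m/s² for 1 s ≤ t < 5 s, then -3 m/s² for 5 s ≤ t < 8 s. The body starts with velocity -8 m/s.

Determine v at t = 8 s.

Δv equals the area under the a-t graph; then v = v₀ + Δv.
0–1 s: -7 × 1 = -7 m/s
1–5 s: 7 × 4 = 28 m/s
5–8 s: -3 × 3 = -9 m/s
Δv = 12 m/s, so v(8) = -8 + (12) = 4 m/s.

4 m/s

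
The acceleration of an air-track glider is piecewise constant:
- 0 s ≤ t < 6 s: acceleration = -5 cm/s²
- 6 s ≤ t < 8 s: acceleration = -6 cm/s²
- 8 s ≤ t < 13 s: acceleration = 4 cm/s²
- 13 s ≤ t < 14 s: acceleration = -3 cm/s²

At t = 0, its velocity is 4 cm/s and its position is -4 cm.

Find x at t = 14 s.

-293.5 cm

On each constant-a segment, Δv = aΔt and Δx = v₀Δt + ½aΔt²; chain segment to segment.
0–6 s: v starts 4 cm/s; Δx = 4·6 + ½·-5·6² = -66 cm; v ends -26 cm/s.
6–8 s: v starts -26 cm/s; Δx = -26·2 + ½·-6·2² = -64 cm; v ends -38 cm/s.
8–13 s: v starts -38 cm/s; Δx = -38·5 + ½·4·5² = -140 cm; v ends -18 cm/s.
13–14 s: v starts -18 cm/s; Δx = -18·1 + ½·-3·1² = -19.5 cm; v ends -21 cm/s.
x(14) = -4 + Σ Δx = -293.5 cm.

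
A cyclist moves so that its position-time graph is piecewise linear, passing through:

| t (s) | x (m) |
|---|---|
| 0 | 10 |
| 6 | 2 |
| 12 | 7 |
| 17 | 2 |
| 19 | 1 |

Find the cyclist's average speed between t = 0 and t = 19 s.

Average speed = (total path length)/(elapsed time); on a piecewise-linear x-t graph the path length is Σ|Δx|.
0–6 s: |Δx| = |2 − 10| = 8 m
6–12 s: |Δx| = |7 − 2| = 5 m
12–17 s: |Δx| = |2 − 7| = 5 m
17–19 s: |Δx| = |1 − 2| = 1 m
Total path = 19 m; average speed = 19/19 = 1 m/s.

1 m/s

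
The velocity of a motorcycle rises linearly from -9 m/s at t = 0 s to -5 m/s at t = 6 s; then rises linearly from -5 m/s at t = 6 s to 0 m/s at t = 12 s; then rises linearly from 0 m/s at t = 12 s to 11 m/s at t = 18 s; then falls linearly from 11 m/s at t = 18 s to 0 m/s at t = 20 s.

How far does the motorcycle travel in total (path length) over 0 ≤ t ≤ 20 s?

101 m

Total distance travelled is ∫|v| dt — sum the magnitudes of each area piece.
0–6 s: |½(-9 + -5)(6)| = 42 m
6–12 s: |½(-5 + 0)(6)| = 15 m
12–18 s: |½(0 + 11)(6)| = 33 m
18–20 s: |½(11 + 0)(2)| = 11 m
Total distance = 101 m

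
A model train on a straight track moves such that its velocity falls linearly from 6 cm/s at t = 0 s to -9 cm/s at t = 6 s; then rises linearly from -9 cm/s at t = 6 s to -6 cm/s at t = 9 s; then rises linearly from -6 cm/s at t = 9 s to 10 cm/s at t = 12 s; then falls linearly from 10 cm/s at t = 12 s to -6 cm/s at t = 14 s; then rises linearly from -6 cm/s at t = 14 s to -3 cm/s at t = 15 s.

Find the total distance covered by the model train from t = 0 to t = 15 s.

71.65 cm

Total distance travelled is ∫|v| dt — sum the magnitudes of each area piece.
0–6 s: v = 0 at t = 2.4 s; triangle areas 7.2 + 16.2 = 23.4 cm
6–9 s: |½(-9 + -6)(3)| = 22.5 cm
9–12 s: v = 0 at t = 10.125 s; triangle areas 3.375 + 9.375 = 12.75 cm
12–14 s: v = 0 at t = 13.25 s; triangle areas 6.25 + 2.25 = 8.5 cm
14–15 s: |½(-6 + -3)(1)| = 4.5 cm
Total distance = 71.65 cm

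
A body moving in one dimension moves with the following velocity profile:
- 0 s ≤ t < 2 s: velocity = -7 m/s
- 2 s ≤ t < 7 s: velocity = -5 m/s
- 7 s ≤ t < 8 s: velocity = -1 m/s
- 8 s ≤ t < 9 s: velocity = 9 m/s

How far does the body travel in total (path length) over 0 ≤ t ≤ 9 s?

Distance (not displacement) is the total path length: add the absolute areas under v-t.
0–2 s: |-7| × 2 = 14 m
2–7 s: |-5| × 5 = 25 m
7–8 s: |-1| × 1 = 1 m
8–9 s: |9| × 1 = 9 m
Total distance = 49 m

49 m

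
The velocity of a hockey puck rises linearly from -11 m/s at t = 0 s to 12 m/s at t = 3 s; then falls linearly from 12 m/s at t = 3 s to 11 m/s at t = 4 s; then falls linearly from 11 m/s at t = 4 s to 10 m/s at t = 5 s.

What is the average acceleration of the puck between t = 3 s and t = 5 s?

Average acceleration = Δv/Δt = (10 − 12)/(5 − 3) = -1 m/s².

-1 m/s²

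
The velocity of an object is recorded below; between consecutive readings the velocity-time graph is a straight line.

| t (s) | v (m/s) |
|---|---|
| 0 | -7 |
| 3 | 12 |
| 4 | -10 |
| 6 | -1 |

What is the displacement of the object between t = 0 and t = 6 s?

Displacement is the signed area under the v-t curve.
0–3 s: ½(-7 + 12)(3) = 7.5 m
3–4 s: ½(12 + -10)(1) = 1 m
4–6 s: ½(-10 + -1)(2) = -11 m
Net displacement = -2.5 m

-2.5 m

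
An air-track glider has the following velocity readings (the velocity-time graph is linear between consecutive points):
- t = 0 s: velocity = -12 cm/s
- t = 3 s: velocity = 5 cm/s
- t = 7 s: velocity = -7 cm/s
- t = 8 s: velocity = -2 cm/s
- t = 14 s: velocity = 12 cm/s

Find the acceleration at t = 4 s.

-3 cm/s²

Acceleration is the slope of the v-t graph on 3–7 s: (-7 − 5)/(7 − 3) = -3 cm/s².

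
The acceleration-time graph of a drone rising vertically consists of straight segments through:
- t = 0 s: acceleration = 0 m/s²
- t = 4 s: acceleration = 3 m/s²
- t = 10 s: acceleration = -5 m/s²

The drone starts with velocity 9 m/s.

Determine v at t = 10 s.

9 m/s

Δv equals the area under the a-t graph; then v = v₀ + Δv.
0–4 s: ½(0 + 3)(4) = 6 m/s
4–10 s: ½(3 + -5)(6) = -6 m/s
Δv = 0 m/s, so v(10) = 9 + (0) = 9 m/s.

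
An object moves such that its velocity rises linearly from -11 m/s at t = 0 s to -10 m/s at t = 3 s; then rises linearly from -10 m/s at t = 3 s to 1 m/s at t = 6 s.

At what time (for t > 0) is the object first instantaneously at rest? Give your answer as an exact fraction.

v changes sign on 3–6 s (from -10 to 1); the graph is linear there, so v = 0 at t = 3 + (10)·(6 − 3)/(1 − -10) = 63/11 s.

t = 63/11 s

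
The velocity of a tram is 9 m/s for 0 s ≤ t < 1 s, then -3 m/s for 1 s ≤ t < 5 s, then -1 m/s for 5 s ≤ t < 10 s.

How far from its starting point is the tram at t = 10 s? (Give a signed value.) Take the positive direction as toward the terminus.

-8 m

Displacement is the signed area under the v-t curve.
0–1 s: 9 × 1 = 9 m
1–5 s: -3 × 4 = -12 m
5–10 s: -1 × 5 = -5 m
Net displacement = -8 m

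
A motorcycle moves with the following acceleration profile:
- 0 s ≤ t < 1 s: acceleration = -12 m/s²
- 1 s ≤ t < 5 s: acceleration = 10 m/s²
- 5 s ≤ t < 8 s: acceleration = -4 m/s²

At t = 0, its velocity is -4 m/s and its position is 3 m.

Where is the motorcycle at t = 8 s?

On each constant-a segment, Δv = aΔt and Δx = v₀Δt + ½aΔt²; chain segment to segment.
0–1 s: v starts -4 m/s; Δx = -4·1 + ½·-12·1² = -10 m; v ends -16 m/s.
1–5 s: v starts -16 m/s; Δx = -16·4 + ½·10·4² = 16 m; v ends 24 m/s.
5–8 s: v starts 24 m/s; Δx = 24·3 + ½·-4·3² = 54 m; v ends 12 m/s.
x(8) = 3 + Σ Δx = 63 m.

63 m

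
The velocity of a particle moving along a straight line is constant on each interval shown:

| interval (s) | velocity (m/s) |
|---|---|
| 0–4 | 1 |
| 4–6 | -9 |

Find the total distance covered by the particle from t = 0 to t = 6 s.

22 m

Distance (not displacement) is the total path length: add the absolute areas under v-t.
0–4 s: |1| × 4 = 4 m
4–6 s: |-9| × 2 = 18 m
Total distance = 22 m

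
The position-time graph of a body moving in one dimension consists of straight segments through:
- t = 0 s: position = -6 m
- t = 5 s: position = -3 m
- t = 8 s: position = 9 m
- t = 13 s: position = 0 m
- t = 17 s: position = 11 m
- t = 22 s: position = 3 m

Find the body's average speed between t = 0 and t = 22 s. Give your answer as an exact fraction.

Average speed = (total path length)/(elapsed time); on a piecewise-linear x-t graph the path length is Σ|Δx|.
0–5 s: |Δx| = |-3 − -6| = 3 m
5–8 s: |Δx| = |9 − -3| = 12 m
8–13 s: |Δx| = |0 − 9| = 9 m
13–17 s: |Δx| = |11 − 0| = 11 m
17–22 s: |Δx| = |3 − 11| = 8 m
Total path = 43 m; average speed = 43/22 = 43/22 m/s.

43/22 m/s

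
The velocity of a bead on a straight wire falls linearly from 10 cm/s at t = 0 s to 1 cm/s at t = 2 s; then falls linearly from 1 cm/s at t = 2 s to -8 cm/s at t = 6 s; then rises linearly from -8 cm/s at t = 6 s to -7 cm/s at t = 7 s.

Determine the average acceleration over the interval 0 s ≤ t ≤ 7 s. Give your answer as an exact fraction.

-17/7 cm/s²

Average acceleration = Δv/Δt = (-7 − 10)/(7 − 0) = -17/7 cm/s².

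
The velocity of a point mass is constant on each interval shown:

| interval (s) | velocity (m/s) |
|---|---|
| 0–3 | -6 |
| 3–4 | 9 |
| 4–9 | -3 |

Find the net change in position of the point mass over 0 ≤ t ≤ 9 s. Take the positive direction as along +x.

Net displacement equals the area under the velocity-time graph (areas below the axis count negative).
0–3 s: -6 × 3 = -18 m
3–4 s: 9 × 1 = 9 m
4–9 s: -3 × 5 = -15 m
Net displacement = -24 m

-24 m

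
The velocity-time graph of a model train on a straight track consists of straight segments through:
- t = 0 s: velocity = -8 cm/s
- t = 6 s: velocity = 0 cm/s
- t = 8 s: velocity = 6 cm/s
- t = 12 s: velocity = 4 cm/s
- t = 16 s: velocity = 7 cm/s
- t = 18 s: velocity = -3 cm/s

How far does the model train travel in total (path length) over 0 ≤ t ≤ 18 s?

Distance (not displacement) is the total path length: add the absolute areas under v-t.
0–6 s: |½(-8 + 0)(6)| = 24 cm
6–8 s: |½(0 + 6)(2)| = 6 cm
8–12 s: |½(6 + 4)(4)| = 20 cm
12–16 s: |½(4 + 7)(4)| = 22 cm
16–18 s: v = 0 at t = 17.4 s; triangle areas 4.9 + 0.9 = 5.8 cm
Total distance = 77.8 cm

77.8 cm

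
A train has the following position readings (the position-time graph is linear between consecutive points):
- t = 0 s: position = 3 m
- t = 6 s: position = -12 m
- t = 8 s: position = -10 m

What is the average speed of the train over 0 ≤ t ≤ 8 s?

Average speed = (total path length)/(elapsed time); on a piecewise-linear x-t graph the path length is Σ|Δx|.
0–6 s: |Δx| = |-12 − 3| = 15 m
6–8 s: |Δx| = |-10 − -12| = 2 m
Total path = 17 m; average speed = 17/8 = 2.125 m/s.

2.125 m/s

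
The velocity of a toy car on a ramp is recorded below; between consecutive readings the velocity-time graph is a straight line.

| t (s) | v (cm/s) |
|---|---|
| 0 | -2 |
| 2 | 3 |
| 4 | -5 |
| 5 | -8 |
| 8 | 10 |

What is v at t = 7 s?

4 cm/s

On 5–8 s the graph is linear from -8 to 10 cm/s: v(7) = -8 + (10 − -8)·(7 − 5)/(8 − 5) = 4 cm/s.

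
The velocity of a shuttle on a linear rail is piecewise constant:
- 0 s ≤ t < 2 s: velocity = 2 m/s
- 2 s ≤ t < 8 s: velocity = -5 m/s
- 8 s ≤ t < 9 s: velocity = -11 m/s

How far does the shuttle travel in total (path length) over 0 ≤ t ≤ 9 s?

45 m

Distance (not displacement) is the total path length: add the absolute areas under v-t.
0–2 s: |2| × 2 = 4 m
2–8 s: |-5| × 6 = 30 m
8–9 s: |-11| × 1 = 11 m
Total distance = 45 m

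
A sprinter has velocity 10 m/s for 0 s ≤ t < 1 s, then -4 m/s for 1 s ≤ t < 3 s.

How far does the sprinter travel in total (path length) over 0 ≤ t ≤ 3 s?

Distance (not displacement) is the total path length: add the absolute areas under v-t.
0–1 s: |10| × 1 = 10 m
1–3 s: |-4| × 2 = 8 m
Total distance = 18 m

18 m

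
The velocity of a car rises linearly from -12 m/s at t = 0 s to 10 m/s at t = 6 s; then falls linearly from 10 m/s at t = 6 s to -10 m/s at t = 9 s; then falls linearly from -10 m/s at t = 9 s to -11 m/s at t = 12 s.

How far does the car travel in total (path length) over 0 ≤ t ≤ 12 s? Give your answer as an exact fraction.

1755/22 m

Distance (not displacement) is the total path length: add the absolute areas under v-t.
0–6 s: v = 0 at t = 36/11 s; triangle areas 216/11 + 150/11 = 366/11 m
6–9 s: v = 0 at t = 7.5 s; triangle areas 7.5 + 7.5 = 15 m
9–12 s: |½(-10 + -11)(3)| = 31.5 m
Total distance = 1755/22 m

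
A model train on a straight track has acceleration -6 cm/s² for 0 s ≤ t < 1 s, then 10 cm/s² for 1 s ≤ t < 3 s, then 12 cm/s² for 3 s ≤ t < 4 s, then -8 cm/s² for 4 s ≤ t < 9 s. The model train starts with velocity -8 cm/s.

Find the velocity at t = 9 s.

-22 cm/s

Δv equals the area under the a-t graph; then v = v₀ + Δv.
0–1 s: -6 × 1 = -6 cm/s
1–3 s: 10 × 2 = 20 cm/s
3–4 s: 12 × 1 = 12 cm/s
4–9 s: -8 × 5 = -40 cm/s
Δv = -14 cm/s, so v(9) = -8 + (-14) = -22 cm/s.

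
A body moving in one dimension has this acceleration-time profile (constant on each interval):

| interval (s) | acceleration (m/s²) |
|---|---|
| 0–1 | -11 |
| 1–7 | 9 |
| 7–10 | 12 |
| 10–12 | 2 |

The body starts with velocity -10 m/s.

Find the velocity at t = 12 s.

73 m/s

Δv equals the area under the a-t graph; then v = v₀ + Δv.
0–1 s: -11 × 1 = -11 m/s
1–7 s: 9 × 6 = 54 m/s
7–10 s: 12 × 3 = 36 m/s
10–12 s: 2 × 2 = 4 m/s
Δv = 83 m/s, so v(12) = -10 + (83) = 73 m/s.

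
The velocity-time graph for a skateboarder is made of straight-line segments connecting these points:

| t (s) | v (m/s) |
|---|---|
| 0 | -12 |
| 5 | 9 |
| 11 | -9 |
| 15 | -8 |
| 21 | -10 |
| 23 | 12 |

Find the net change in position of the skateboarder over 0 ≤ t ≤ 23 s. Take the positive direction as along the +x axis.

Net displacement equals the area under the velocity-time graph (areas below the axis count negative).
0–5 s: ½(-12 + 9)(5) = -7.5 m
5–11 s: ½(9 + -9)(6) = 0 m
11–15 s: ½(-9 + -8)(4) = -34 m
15–21 s: ½(-8 + -10)(6) = -54 m
21–23 s: ½(-10 + 12)(2) = 2 m
Net displacement = -93.5 m

-93.5 m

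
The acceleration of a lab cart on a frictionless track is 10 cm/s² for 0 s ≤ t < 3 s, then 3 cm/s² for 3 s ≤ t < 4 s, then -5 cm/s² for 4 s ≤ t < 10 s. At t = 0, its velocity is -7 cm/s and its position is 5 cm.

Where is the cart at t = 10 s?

119.5 cm

On each constant-a segment, Δv = aΔt and Δx = v₀Δt + ½aΔt²; chain segment to segment.
0–3 s: v starts -7 cm/s; Δx = -7·3 + ½·10·3² = 24 cm; v ends 23 cm/s.
3–4 s: v starts 23 cm/s; Δx = 23·1 + ½·3·1² = 24.5 cm; v ends 26 cm/s.
4–10 s: v starts 26 cm/s; Δx = 26·6 + ½·-5·6² = 66 cm; v ends -4 cm/s.
x(10) = 5 + Σ Δx = 119.5 cm.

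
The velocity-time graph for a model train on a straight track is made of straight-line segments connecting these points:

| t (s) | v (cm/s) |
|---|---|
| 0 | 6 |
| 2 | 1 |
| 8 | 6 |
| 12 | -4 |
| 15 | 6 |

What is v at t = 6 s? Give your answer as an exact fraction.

On 2–8 s the graph is linear from 1 to 6 cm/s: v(6) = 1 + (6 − 1)·(6 − 2)/(8 − 2) = 13/3 cm/s.

13/3 cm/s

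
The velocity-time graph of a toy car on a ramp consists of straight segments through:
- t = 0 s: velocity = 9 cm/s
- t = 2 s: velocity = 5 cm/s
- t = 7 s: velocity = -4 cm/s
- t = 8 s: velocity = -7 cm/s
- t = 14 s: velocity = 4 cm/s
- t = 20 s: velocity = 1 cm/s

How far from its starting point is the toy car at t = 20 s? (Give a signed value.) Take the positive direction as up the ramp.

Net displacement equals the area under the velocity-time graph (areas below the axis count negative).
0–2 s: ½(9 + 5)(2) = 14 cm
2–7 s: ½(5 + -4)(5) = 2.5 cm
7–8 s: ½(-4 + -7)(1) = -5.5 cm
8–14 s: ½(-7 + 4)(6) = -9 cm
14–20 s: ½(4 + 1)(6) = 15 cm
Net displacement = 17 cm

17 cm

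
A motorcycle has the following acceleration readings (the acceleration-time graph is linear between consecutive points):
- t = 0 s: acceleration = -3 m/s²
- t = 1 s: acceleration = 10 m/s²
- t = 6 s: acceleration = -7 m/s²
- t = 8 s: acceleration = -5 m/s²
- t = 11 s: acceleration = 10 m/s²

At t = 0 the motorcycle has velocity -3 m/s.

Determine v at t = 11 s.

3.5 m/s

Δv equals the area under the a-t graph; then v = v₀ + Δv.
0–1 s: ½(-3 + 10)(1) = 3.5 m/s
1–6 s: ½(10 + -7)(5) = 7.5 m/s
6–8 s: ½(-7 + -5)(2) = -12 m/s
8–11 s: ½(-5 + 10)(3) = 7.5 m/s
Δv = 6.5 m/s, so v(11) = -3 + (6.5) = 3.5 m/s.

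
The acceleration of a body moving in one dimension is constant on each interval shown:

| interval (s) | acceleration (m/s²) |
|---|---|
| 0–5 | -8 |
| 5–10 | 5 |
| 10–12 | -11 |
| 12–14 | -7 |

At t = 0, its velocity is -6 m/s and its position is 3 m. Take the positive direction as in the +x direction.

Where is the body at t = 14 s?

-458.5 m

On each constant-a segment, Δv = aΔt and Δx = v₀Δt + ½aΔt²; chain segment to segment.
0–5 s: v starts -6 m/s; Δx = -6·5 + ½·-8·5² = -130 m; v ends -46 m/s.
5–10 s: v starts -46 m/s; Δx = -46·5 + ½·5·5² = -167.5 m; v ends -21 m/s.
10–12 s: v starts -21 m/s; Δx = -21·2 + ½·-11·2² = -64 m; v ends -43 m/s.
12–14 s: v starts -43 m/s; Δx = -43·2 + ½·-7·2² = -100 m; v ends -57 m/s.
x(14) = 3 + Σ Δx = -458.5 m.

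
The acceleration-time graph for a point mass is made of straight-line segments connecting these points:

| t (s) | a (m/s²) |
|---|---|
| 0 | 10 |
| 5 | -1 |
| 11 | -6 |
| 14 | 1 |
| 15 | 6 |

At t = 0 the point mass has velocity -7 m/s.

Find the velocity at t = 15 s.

Δv equals the area under the a-t graph; then v = v₀ + Δv.
0–5 s: ½(10 + -1)(5) = 22.5 m/s
5–11 s: ½(-1 + -6)(6) = -21 m/s
11–14 s: ½(-6 + 1)(3) = -7.5 m/s
14–15 s: ½(1 + 6)(1) = 3.5 m/s
Δv = -2.5 m/s, so v(15) = -7 + (-2.5) = -9.5 m/s.

-9.5 m/s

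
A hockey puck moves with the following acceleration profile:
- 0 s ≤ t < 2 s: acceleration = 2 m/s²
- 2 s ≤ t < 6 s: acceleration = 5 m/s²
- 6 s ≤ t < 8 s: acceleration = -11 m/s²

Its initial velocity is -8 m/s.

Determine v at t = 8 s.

-6 m/s

Δv equals the area under the a-t graph; then v = v₀ + Δv.
0–2 s: 2 × 2 = 4 m/s
2–6 s: 5 × 4 = 20 m/s
6–8 s: -11 × 2 = -22 m/s
Δv = 2 m/s, so v(8) = -8 + (2) = -6 m/s.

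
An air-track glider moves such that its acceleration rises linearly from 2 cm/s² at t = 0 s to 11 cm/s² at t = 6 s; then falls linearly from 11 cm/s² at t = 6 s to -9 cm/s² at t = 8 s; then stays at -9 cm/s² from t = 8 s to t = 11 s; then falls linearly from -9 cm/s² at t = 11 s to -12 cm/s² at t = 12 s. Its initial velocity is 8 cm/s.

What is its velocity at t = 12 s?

11.5 cm/s

Δv equals the area under the a-t graph; then v = v₀ + Δv.
0–6 s: ½(2 + 11)(6) = 39 cm/s
6–8 s: ½(11 + -9)(2) = 2 cm/s
8–11 s: -9 × 3 = -27 cm/s
11–12 s: ½(-9 + -12)(1) = -10.5 cm/s
Δv = 3.5 cm/s, so v(12) = 8 + (3.5) = 11.5 cm/s.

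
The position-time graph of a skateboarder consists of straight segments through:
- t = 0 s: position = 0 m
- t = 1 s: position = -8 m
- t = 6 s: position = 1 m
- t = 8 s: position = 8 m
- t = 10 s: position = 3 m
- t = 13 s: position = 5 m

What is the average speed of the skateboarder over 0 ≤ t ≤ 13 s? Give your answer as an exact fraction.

Average speed = (total path length)/(elapsed time); on a piecewise-linear x-t graph the path length is Σ|Δx|.
0–1 s: |Δx| = |-8 − 0| = 8 m
1–6 s: |Δx| = |1 − -8| = 9 m
6–8 s: |Δx| = |8 − 1| = 7 m
8–10 s: |Δx| = |3 − 8| = 5 m
10–13 s: |Δx| = |5 − 3| = 2 m
Total path = 31 m; average speed = 31/13 = 31/13 m/s.

31/13 m/s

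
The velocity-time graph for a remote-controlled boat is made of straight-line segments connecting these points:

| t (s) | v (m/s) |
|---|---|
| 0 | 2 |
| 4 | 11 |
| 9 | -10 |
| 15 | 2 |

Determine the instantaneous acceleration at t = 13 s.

Acceleration is the slope of the v-t graph on 9–15 s: (2 − -10)/(15 − 9) = 2 m/s².

2 m/s²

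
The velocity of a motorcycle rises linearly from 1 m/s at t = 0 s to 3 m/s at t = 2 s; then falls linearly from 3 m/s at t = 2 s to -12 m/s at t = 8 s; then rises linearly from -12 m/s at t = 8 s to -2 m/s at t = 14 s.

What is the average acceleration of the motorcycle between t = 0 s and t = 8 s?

-1.625 m/s²

Average acceleration = Δv/Δt = (-12 − 1)/(8 − 0) = -1.625 m/s².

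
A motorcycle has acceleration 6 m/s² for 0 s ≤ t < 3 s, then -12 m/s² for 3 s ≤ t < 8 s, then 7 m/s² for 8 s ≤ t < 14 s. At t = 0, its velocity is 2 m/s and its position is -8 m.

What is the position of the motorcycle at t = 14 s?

On each constant-a segment, Δv = aΔt and Δx = v₀Δt + ½aΔt²; chain segment to segment.
0–3 s: v starts 2 m/s; Δx = 2·3 + ½·6·3² = 33 m; v ends 20 m/s.
3–8 s: v starts 20 m/s; Δx = 20·5 + ½·-12·5² = -50 m; v ends -40 m/s.
8–14 s: v starts -40 m/s; Δx = -40·6 + ½·7·6² = -114 m; v ends 2 m/s.
x(14) = -8 + Σ Δx = -139 m.

-139 m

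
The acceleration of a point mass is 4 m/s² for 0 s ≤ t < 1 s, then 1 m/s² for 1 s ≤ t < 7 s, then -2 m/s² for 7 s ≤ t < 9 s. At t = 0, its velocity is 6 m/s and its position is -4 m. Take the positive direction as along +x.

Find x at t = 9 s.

On each constant-a segment, Δv = aΔt and Δx = v₀Δt + ½aΔt²; chain segment to segment.
0–1 s: v starts 6 m/s; Δx = 6·1 + ½·4·1² = 8 m; v ends 10 m/s.
1–7 s: v starts 10 m/s; Δx = 10·6 + ½·1·6² = 78 m; v ends 16 m/s.
7–9 s: v starts 16 m/s; Δx = 16·2 + ½·-2·2² = 28 m; v ends 12 m/s.
x(9) = -4 + Σ Δx = 110 m.

110 m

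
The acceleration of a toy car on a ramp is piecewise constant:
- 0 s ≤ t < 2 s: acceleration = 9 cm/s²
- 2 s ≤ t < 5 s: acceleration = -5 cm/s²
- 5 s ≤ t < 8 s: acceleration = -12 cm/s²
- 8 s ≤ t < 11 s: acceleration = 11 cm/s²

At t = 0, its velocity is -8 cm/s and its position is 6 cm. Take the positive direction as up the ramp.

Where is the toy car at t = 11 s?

-127 cm

On each constant-a segment, Δv = aΔt and Δx = v₀Δt + ½aΔt²; chain segment to segment.
0–2 s: v starts -8 cm/s; Δx = -8·2 + ½·9·2² = 2 cm; v ends 10 cm/s.
2–5 s: v starts 10 cm/s; Δx = 10·3 + ½·-5·3² = 7.5 cm; v ends -5 cm/s.
5–8 s: v starts -5 cm/s; Δx = -5·3 + ½·-12·3² = -69 cm; v ends -41 cm/s.
8–11 s: v starts -41 cm/s; Δx = -41·3 + ½·11·3² = -73.5 cm; v ends -8 cm/s.
x(11) = 6 + Σ Δx = -127 cm.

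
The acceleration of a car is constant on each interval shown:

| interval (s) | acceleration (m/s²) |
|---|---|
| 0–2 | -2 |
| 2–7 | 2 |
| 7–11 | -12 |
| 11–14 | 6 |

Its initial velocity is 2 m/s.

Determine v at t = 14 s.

-22 m/s

Δv equals the area under the a-t graph; then v = v₀ + Δv.
0–2 s: -2 × 2 = -4 m/s
2–7 s: 2 × 5 = 10 m/s
7–11 s: -12 × 4 = -48 m/s
11–14 s: 6 × 3 = 18 m/s
Δv = -24 m/s, so v(14) = 2 + (-24) = -22 m/s.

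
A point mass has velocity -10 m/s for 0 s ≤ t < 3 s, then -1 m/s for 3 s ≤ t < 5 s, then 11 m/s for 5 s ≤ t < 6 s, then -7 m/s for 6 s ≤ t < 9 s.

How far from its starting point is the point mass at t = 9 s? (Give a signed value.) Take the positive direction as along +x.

Displacement is the signed area under the v-t curve.
0–3 s: -10 × 3 = -30 m
3–5 s: -1 × 2 = -2 m
5–6 s: 11 × 1 = 11 m
6–9 s: -7 × 3 = -21 m
Net displacement = -42 m

-42 m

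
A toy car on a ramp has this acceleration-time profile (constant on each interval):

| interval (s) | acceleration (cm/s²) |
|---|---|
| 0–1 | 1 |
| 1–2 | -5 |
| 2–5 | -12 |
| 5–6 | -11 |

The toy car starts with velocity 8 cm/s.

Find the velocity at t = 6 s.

-43 cm/s

Δv equals the area under the a-t graph; then v = v₀ + Δv.
0–1 s: 1 × 1 = 1 cm/s
1–2 s: -5 × 1 = -5 cm/s
2–5 s: -12 × 3 = -36 cm/s
5–6 s: -11 × 1 = -11 cm/s
Δv = -51 cm/s, so v(6) = 8 + (-51) = -43 cm/s.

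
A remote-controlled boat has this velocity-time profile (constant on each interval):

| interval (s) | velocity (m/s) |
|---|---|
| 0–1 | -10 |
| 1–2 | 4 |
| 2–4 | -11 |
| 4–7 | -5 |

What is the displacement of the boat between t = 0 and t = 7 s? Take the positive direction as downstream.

Net displacement equals the area under the velocity-time graph (areas below the axis count negative).
0–1 s: -10 × 1 = -10 m
1–2 s: 4 × 1 = 4 m
2–4 s: -11 × 2 = -22 m
4–7 s: -5 × 3 = -15 m
Net displacement = -43 m

-43 m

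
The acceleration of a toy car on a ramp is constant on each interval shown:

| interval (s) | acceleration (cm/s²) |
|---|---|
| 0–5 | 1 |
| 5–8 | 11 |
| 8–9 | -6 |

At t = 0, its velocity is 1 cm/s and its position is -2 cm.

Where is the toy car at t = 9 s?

On each constant-a segment, Δv = aΔt and Δx = v₀Δt + ½aΔt²; chain segment to segment.
0–5 s: v starts 1 cm/s; Δx = 1·5 + ½·1·5² = 17.5 cm; v ends 6 cm/s.
5–8 s: v starts 6 cm/s; Δx = 6·3 + ½·11·3² = 67.5 cm; v ends 39 cm/s.
8–9 s: v starts 39 cm/s; Δx = 39·1 + ½·-6·1² = 36 cm; v ends 33 cm/s.
x(9) = -2 + Σ Δx = 119 cm.

119 cm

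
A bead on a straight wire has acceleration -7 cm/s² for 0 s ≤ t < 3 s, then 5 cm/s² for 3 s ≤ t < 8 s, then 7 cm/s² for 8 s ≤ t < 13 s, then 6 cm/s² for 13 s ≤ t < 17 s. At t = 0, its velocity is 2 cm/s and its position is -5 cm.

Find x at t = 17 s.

On each constant-a segment, Δv = aΔt and Δx = v₀Δt + ½aΔt²; chain segment to segment.
0–3 s: v starts 2 cm/s; Δx = 2·3 + ½·-7·3² = -25.5 cm; v ends -19 cm/s.
3–8 s: v starts -19 cm/s; Δx = -19·5 + ½·5·5² = -32.5 cm; v ends 6 cm/s.
8–13 s: v starts 6 cm/s; Δx = 6·5 + ½·7·5² = 117.5 cm; v ends 41 cm/s.
13–17 s: v starts 41 cm/s; Δx = 41·4 + ½·6·4² = 212 cm; v ends 65 cm/s.
x(17) = -5 + Σ Δx = 266.5 cm.

266.5 cm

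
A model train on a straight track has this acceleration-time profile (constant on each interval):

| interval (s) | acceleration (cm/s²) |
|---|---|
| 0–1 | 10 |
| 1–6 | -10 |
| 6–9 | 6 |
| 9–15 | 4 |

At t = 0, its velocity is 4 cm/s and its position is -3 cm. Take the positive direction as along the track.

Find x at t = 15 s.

On each constant-a segment, Δv = aΔt and Δx = v₀Δt + ½aΔt²; chain segment to segment.
0–1 s: v starts 4 cm/s; Δx = 4·1 + ½·10·1² = 9 cm; v ends 14 cm/s.
1–6 s: v starts 14 cm/s; Δx = 14·5 + ½·-10·5² = -55 cm; v ends -36 cm/s.
6–9 s: v starts -36 cm/s; Δx = -36·3 + ½·6·3² = -81 cm; v ends -18 cm/s.
9–15 s: v starts -18 cm/s; Δx = -18·6 + ½·4·6² = -36 cm; v ends 6 cm/s.
x(15) = -3 + Σ Δx = -166 cm.

-166 cm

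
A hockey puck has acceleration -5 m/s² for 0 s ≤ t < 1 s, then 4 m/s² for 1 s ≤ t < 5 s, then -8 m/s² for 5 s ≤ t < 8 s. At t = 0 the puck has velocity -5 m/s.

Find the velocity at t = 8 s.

-18 m/s

Δv equals the area under the a-t graph; then v = v₀ + Δv.
0–1 s: -5 × 1 = -5 m/s
1–5 s: 4 × 4 = 16 m/s
5–8 s: -8 × 3 = -24 m/s
Δv = -13 m/s, so v(8) = -5 + (-13) = -18 m/s.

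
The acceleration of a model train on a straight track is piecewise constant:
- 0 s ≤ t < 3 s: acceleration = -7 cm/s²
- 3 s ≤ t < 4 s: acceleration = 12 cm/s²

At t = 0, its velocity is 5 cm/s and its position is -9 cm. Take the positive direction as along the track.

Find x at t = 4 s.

On each constant-a segment, Δv = aΔt and Δx = v₀Δt + ½aΔt²; chain segment to segment.
0–3 s: v starts 5 cm/s; Δx = 5·3 + ½·-7·3² = -16.5 cm; v ends -16 cm/s.
3–4 s: v starts -16 cm/s; Δx = -16·1 + ½·12·1² = -10 cm; v ends -4 cm/s.
x(4) = -9 + Σ Δx = -35.5 cm.

-35.5 cm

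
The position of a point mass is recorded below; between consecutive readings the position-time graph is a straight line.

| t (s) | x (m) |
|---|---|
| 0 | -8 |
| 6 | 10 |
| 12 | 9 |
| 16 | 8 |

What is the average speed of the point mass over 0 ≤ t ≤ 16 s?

1.25 m/s

Average speed = (total path length)/(elapsed time); on a piecewise-linear x-t graph the path length is Σ|Δx|.
0–6 s: |Δx| = |10 − -8| = 18 m
6–12 s: |Δx| = |9 − 10| = 1 m
12–16 s: |Δx| = |8 − 9| = 1 m
Total path = 20 m; average speed = 20/16 = 1.25 m/s.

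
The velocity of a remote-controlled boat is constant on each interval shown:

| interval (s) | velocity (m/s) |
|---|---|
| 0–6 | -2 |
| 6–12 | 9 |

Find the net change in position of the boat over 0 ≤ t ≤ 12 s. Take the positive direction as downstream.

Displacement is the signed area under the v-t curve.
0–6 s: -2 × 6 = -12 m
6–12 s: 9 × 6 = 54 m
Net displacement = 42 m

42 m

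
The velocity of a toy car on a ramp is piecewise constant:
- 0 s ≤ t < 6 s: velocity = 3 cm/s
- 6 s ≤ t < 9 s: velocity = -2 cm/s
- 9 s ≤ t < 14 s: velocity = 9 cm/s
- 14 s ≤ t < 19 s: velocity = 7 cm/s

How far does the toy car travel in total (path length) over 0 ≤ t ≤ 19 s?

104 cm

Distance (not displacement) is the total path length: add the absolute areas under v-t.
0–6 s: |3| × 6 = 18 cm
6–9 s: |-2| × 3 = 6 cm
9–14 s: |9| × 5 = 45 cm
14–19 s: |7| × 5 = 35 cm
Total distance = 104 cm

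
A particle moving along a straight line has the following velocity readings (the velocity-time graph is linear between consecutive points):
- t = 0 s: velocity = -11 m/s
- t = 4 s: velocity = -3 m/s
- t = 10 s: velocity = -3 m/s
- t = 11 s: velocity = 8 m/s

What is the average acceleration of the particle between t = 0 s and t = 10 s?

0.8 m/s²

Average acceleration = Δv/Δt = (-3 − -11)/(10 − 0) = 0.8 m/s².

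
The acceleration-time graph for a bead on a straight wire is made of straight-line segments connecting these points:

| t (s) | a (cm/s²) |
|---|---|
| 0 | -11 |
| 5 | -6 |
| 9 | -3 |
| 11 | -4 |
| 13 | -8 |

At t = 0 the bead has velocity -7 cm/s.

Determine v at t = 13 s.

-86.5 cm/s

Δv equals the area under the a-t graph; then v = v₀ + Δv.
0–5 s: ½(-11 + -6)(5) = -42.5 cm/s
5–9 s: ½(-6 + -3)(4) = -18 cm/s
9–11 s: ½(-3 + -4)(2) = -7 cm/s
11–13 s: ½(-4 + -8)(2) = -12 cm/s
Δv = -79.5 cm/s, so v(13) = -7 + (-79.5) = -86.5 cm/s.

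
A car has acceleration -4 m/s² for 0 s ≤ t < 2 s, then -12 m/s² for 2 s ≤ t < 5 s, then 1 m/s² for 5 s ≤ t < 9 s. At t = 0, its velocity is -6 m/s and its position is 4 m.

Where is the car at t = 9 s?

-304 m

On each constant-a segment, Δv = aΔt and Δx = v₀Δt + ½aΔt²; chain segment to segment.
0–2 s: v starts -6 m/s; Δx = -6·2 + ½·-4·2² = -20 m; v ends -14 m/s.
2–5 s: v starts -14 m/s; Δx = -14·3 + ½·-12·3² = -96 m; v ends -50 m/s.
5–9 s: v starts -50 m/s; Δx = -50·4 + ½·1·4² = -192 m; v ends -46 m/s.
x(9) = 4 + Σ Δx = -304 m.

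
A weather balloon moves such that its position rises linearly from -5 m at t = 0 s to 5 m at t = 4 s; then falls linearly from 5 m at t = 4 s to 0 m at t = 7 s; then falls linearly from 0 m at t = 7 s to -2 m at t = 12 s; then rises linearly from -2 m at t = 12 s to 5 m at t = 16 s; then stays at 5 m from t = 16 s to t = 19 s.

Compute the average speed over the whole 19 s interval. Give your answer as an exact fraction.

Average speed = (total path length)/(elapsed time); on a piecewise-linear x-t graph the path length is Σ|Δx|.
0–4 s: |Δx| = |5 − -5| = 10 m
4–7 s: |Δx| = |0 − 5| = 5 m
7–12 s: |Δx| = |-2 − 0| = 2 m
12–16 s: |Δx| = |5 − -2| = 7 m
16–19 s: |Δx| = |5 − 5| = 0 m
Total path = 24 m; average speed = 24/19 = 24/19 m/s.

24/19 m/s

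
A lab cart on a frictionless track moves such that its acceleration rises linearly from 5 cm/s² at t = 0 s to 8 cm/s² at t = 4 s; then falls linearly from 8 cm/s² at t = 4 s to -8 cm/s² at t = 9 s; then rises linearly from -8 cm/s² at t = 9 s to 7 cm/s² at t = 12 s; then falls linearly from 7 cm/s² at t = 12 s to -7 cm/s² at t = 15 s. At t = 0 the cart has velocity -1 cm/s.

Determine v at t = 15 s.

Δv equals the area under the a-t graph; then v = v₀ + Δv.
0–4 s: ½(5 + 8)(4) = 26 cm/s
4–9 s: ½(8 + -8)(5) = 0 cm/s
9–12 s: ½(-8 + 7)(3) = -1.5 cm/s
12–15 s: ½(7 + -7)(3) = 0 cm/s
Δv = 24.5 cm/s, so v(15) = -1 + (24.5) = 23.5 cm/s.

23.5 cm/s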